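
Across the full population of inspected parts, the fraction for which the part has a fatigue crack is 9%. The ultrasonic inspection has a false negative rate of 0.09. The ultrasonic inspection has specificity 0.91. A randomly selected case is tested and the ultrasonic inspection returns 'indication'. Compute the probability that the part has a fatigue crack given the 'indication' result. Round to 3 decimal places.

Let H be the event that the part has a fatigue crack. P(H) = 0.09, so P(¬H) = 0.91. With E the 'indication' result, P(E|H) = 0.91 and P(E|¬H) = 0.09.
P(E) = 0.91·0.09 + 0.09·0.91 = 0.081900 + 0.081900 = 0.16380.
By Bayes' theorem, P(H|E) = 0.081900 / 0.16380 = 0.500.

P(H | E) ≈ 0.500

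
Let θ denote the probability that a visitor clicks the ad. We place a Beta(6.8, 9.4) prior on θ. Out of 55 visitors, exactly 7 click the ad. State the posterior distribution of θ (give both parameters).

Posterior: Beta(13.8, 57.4)

Observing 7 successes and 48 failures updates Beta(6.8, 9.4) by adding the success and failure counts to the two shape parameters: α = 6.8+7 = 13.8, β = 9.4+48 = 57.4.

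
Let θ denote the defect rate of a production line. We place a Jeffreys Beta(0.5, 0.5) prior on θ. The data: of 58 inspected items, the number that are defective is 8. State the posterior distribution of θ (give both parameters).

Observing 8 successes and 50 failures updates Beta(0.5, 0.5) by adding the success and failure counts to the two shape parameters: α = 0.5+8 = 8.5, β = 0.5+50 = 50.5.

Posterior: Beta(8.5, 50.5)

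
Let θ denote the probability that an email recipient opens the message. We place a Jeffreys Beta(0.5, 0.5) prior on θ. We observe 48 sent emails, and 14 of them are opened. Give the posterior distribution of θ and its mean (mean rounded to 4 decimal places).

Posterior: Beta(14.5, 34.5); mean ≈ 0.2959

Observing 14 successes and 34 failures updates Beta(0.5, 0.5) by adding the success and failure counts to the two shape parameters: α = 0.5+14 = 14.5, β = 0.5+34 = 34.5.
E[θ | data] = 14.5/(14.5+34.5) = 0.2959.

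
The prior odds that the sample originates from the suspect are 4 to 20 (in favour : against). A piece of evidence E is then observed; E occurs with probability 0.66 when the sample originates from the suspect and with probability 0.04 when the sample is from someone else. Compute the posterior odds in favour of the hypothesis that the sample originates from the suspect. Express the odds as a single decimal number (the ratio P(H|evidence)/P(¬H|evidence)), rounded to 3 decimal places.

Posterior odds ≈ 3.300

Prior odds = 4/20 = 0.20000.
Likelihood ratio for E = 0.66/0.04 = 16.500.
Posterior odds = prior odds × LR = 3.3000.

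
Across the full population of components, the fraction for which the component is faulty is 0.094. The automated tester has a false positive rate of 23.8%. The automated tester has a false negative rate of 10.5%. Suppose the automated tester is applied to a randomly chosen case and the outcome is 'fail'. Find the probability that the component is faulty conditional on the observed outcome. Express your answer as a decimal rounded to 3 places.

P(H | E) ≈ 0.281

Let H be the event that the component is faulty. P(H) = 0.094, so P(¬H) = 0.906. With E the 'fail' result, P(E|H) = 0.895 and P(E|¬H) = 0.238.
P(E) = 0.895·0.094 + 0.238·0.906 = 0.084130 + 0.21563 = 0.29976.
By Bayes' theorem, P(H|E) = 0.084130 / 0.29976 = 0.281.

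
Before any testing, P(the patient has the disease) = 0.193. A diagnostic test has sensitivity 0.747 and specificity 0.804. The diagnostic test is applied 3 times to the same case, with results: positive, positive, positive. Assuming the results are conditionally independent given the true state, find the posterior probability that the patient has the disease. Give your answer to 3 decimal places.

Let H be the event that the patient has the disease; start with P(H) = 0.193. P('positive'|H) = 0.747, P('positive'|¬H) = 0.196.
Update on result 1 ('positive'): P(H) ← 0.747·0.1930 / (0.747·0.1930 + 0.196·0.8070) = 0.14417/0.30234 = 0.4768.
Update on result 2 ('positive'): P(H) ← 0.747·0.4768 / (0.747·0.4768 + 0.196·0.5232) = 0.35620/0.45874 = 0.7765.
Update on result 3 ('positive'): P(H) ← 0.747·0.7765 / (0.747·0.7765 + 0.196·0.2235) = 0.58003/0.62384 = 0.9298.

Posterior P(H) ≈ 0.930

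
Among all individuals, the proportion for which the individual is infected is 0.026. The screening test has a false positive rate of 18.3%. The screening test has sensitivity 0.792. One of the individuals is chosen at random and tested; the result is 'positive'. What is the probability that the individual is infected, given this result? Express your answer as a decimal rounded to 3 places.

Write H for 'the individual is infected'. Prior odds H:¬H = 0.026/0.974 = 0.026694. For the 'positive' outcome, the likelihood ratio is 0.792/0.183 = 4.3279.
Posterior odds = 0.026694 × 4.3279 = 0.11553, so P(H|E) = 0.11553/(1+0.11553) = 0.104.

P(H | E) ≈ 0.104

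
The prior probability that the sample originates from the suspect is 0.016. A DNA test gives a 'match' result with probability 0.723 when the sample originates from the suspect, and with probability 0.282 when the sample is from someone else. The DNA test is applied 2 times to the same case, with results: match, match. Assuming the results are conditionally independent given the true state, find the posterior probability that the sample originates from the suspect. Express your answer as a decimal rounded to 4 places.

Posterior P(H) ≈ 0.0966

With H the event that the sample originates from the suspect, the joint likelihood of the observed sequence is P(data|H) = 0.723·0.723 = 0.52273 and P(data|¬H) = 0.282·0.282 = 0.079524.
Bayes: P(H|data) = 0.016·0.52273 / (0.016·0.52273 + 0.984·0.079524) = 0.0083637/0.086615 = 0.0966.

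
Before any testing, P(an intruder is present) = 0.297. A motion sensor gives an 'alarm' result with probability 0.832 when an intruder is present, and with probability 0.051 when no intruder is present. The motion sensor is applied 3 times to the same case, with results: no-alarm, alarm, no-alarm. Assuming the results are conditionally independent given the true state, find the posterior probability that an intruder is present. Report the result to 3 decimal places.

Let H be the event that an intruder is present; start with P(H) = 0.297. P('alarm'|H) = 0.832, P('alarm'|¬H) = 0.051.
Update on result 1 ('no-alarm'): P(H) ← 0.168·0.2970 / (0.168·0.2970 + 0.949·0.7030) = 0.049896/0.71704 = 0.0696.
Update on result 2 ('alarm'): P(H) ← 0.832·0.0696 / (0.832·0.0696 + 0.051·0.9304) = 0.057895/0.10535 = 0.5496.
Update on result 3 ('no-alarm'): P(H) ← 0.168·0.5496 / (0.168·0.5496 + 0.949·0.4504) = 0.092328/0.51979 = 0.1776.

Posterior P(H) ≈ 0.178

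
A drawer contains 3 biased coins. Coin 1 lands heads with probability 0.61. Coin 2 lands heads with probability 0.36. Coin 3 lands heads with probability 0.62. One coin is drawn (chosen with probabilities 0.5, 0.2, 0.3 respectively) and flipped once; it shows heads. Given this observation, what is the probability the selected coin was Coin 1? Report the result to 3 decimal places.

Tabulate prior·likelihood by source: [1] prior 0.5, lik 0.61, product 0.3050; [2] prior 0.2, lik 0.36, product 0.07200; [3] prior 0.3, lik 0.62, product 0.1860.
Normalizing constant = 0.56300; the posterior for Coin 1 is its product over the sum, 0.3050/0.56300 = 0.542.

Posterior probability ≈ 0.542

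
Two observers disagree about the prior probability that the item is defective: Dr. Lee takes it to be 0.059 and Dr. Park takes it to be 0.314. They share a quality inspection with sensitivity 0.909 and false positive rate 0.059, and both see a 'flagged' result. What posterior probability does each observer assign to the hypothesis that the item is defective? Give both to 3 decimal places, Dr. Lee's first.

Dr. Lee: 0.491; Dr. Park: 0.876

The likelihood ratio for a 'flagged' result is 0.909/0.059 = 15.407.
Dr. Lee: prior odds 0.059/0.941 = 0.062699; posterior odds 0.96599; posterior probability 0.491.
Dr. Park: prior odds 0.314/0.686 = 0.45773; posterior odds 7.0521; posterior probability 0.876.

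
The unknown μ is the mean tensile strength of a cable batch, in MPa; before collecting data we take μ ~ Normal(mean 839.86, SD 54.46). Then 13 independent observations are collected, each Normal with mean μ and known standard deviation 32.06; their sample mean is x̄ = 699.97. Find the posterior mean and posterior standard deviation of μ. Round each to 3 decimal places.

With known σ, the Normal prior is conjugate. Weight on the data is w = (n/σ²)/(n/σ² + 1/τ₀²) = 0.0126478/(0.0126478+0.00033717) = 0.97403.
Posterior mean = w·x̄ + (1−w)·μ₀ = 0.97403·699.97 + 0.025966·839.86 = 703.602. Posterior variance = 1/(0.0126478+0.00033717) = 77.0119, so SD = 8.776.

Posterior mean ≈ 703.602; posterior SD ≈ 8.776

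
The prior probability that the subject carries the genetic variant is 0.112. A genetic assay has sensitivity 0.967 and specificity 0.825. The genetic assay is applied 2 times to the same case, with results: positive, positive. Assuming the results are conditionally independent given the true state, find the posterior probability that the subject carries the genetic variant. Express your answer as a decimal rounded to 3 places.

Let H be the event that the subject carries the genetic variant; start with P(H) = 0.112. P('positive'|H) = 0.967, P('positive'|¬H) = 0.175.
Update on result 1 ('positive'): P(H) ← 0.967·0.1120 / (0.967·0.1120 + 0.175·0.8880) = 0.10830/0.26370 = 0.4107.
Update on result 2 ('positive'): P(H) ← 0.967·0.4107 / (0.967·0.4107 + 0.175·0.5893) = 0.39715/0.50028 = 0.7939.

Posterior P(H) ≈ 0.794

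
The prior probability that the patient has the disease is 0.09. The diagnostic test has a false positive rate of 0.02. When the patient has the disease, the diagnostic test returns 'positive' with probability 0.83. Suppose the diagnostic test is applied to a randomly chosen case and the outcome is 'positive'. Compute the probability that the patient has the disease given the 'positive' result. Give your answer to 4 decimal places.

P(H | E) ≈ 0.8041

Write H for 'the patient has the disease'. Prior odds H:¬H = 0.09/0.91 = 0.098901. For the 'positive' outcome, the likelihood ratio is 0.83/0.02 = 41.500.
Posterior odds = 0.098901 × 41.500 = 4.1044, so P(H|E) = 4.1044/(1+4.1044) = 0.8041.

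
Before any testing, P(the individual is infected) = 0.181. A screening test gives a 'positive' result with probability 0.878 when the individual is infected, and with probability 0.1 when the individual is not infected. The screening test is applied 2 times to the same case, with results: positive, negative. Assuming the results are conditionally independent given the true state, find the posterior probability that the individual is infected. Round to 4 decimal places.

With H the event that the individual is infected, the joint likelihood of the observed sequence is P(data|H) = 0.878·0.122 = 0.10712 and P(data|¬H) = 0.1·0.9 = 0.090000.
Bayes: P(H|data) = 0.181·0.10712 / (0.181·0.10712 + 0.819·0.090000) = 0.019388/0.093098 = 0.2083.

Posterior P(H) ≈ 0.2083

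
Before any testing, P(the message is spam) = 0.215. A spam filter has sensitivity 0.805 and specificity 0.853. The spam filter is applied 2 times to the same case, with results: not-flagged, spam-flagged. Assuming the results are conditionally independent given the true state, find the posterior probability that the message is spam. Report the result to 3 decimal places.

Posterior P(H) ≈ 0.255

With H the event that the message is spam, the joint likelihood of the observed sequence is P(data|H) = 0.195·0.805 = 0.15698 and P(data|¬H) = 0.853·0.147 = 0.12539.
Bayes: P(H|data) = 0.215·0.15698 / (0.215·0.15698 + 0.785·0.12539) = 0.033750/0.13218 = 0.2553.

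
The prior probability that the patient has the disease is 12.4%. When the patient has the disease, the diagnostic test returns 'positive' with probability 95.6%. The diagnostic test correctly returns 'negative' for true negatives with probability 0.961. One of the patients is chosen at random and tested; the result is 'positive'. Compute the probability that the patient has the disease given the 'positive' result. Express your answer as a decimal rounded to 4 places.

Write H for 'the patient has the disease'. Prior odds H:¬H = 0.124/0.876 = 0.14155. For the 'positive' outcome, the likelihood ratio is 0.956/0.039 = 24.513.
Posterior odds = 0.14155 × 24.513 = 3.4699, so P(H|E) = 3.4699/(1+3.4699) = 0.7763.

P(H | E) ≈ 0.7763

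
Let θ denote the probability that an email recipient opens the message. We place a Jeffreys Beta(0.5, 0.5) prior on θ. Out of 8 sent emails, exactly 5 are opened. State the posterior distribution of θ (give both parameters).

Posterior: Beta(5.5, 3.5)

The binomial likelihood is conjugate to the Beta prior: with 5 successes and 3 failures, the posterior is Beta(0.5+5, 0.5+3) = Beta(5.5, 3.5).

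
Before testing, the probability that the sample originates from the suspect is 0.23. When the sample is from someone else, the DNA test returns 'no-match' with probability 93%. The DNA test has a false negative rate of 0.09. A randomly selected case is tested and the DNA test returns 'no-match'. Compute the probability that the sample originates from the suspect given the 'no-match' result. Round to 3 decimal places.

P(H | E) ≈ 0.028

Write H for 'the sample originates from the suspect'. Prior odds H:¬H = 0.23/0.77 = 0.29870. For the 'no-match' outcome, the likelihood ratio is 0.09/0.93 = 0.096774.
Posterior odds = 0.29870 × 0.096774 = 0.028907, so P(H|E) = 0.028907/(1+0.028907) = 0.028.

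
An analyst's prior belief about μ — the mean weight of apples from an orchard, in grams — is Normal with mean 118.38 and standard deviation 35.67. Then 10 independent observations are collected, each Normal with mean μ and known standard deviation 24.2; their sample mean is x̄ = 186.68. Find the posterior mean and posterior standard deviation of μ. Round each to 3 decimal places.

Posterior mean ≈ 183.675; posterior SD ≈ 7.482

Prior precision 1/τ₀² = 1/35.67² = 0.00078595; data precision n/σ² = 10/24.2² = 0.0170753.
Posterior precision = 0.00078595 + 0.0170753 = 0.0178613, giving posterior SD = 1/√0.0178613 = 7.482.
Posterior mean = (0.00078595·118.38 + 0.0170753·186.68) / 0.0178613 = 183.675.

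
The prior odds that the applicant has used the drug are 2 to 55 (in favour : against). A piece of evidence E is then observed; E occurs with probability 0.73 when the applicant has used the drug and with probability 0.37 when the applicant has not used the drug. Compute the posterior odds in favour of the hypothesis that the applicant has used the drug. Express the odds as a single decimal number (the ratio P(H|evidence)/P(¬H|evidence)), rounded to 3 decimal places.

Posterior odds ≈ 0.072

Prior odds = 2/55 = 0.036364. In log-odds, ln(0.036364) = -3.3142.
Add log likelihood ratio: ln(1.9730) = 0.67954.
Posterior log-odds = -2.6346, so posterior odds = exp(-2.6346) = 0.071744.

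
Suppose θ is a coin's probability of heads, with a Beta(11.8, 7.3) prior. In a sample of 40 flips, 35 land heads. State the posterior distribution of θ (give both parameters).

Posterior: Beta(46.8, 12.3)

Observing 35 successes and 5 failures updates Beta(11.8, 7.3) by adding the success and failure counts to the two shape parameters: α = 11.8+35 = 46.8, β = 7.3+5 = 12.3.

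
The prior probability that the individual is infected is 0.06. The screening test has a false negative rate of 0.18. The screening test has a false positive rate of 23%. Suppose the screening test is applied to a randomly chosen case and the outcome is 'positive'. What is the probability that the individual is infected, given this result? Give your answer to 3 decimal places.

P(H | E) ≈ 0.185

Let H be the event that the individual is infected. P(H) = 0.06, so P(¬H) = 0.94. With E the 'positive' result, P(E|H) = 0.82 and P(E|¬H) = 0.23.
P(E) = 0.82·0.06 + 0.23·0.94 = 0.049200 + 0.21620 = 0.26540.
By Bayes' theorem, P(H|E) = 0.049200 / 0.26540 = 0.185.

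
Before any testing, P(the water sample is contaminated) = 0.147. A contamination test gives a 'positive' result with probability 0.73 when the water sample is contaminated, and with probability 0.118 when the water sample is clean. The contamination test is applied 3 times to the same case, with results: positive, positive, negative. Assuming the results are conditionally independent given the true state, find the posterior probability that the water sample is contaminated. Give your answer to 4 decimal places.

Posterior P(H) ≈ 0.6688

Let H be the event that the water sample is contaminated; start with P(H) = 0.147. P('positive'|H) = 0.73, P('positive'|¬H) = 0.118.
Update on result 1 ('positive'): P(H) ← 0.73·0.1470 / (0.73·0.1470 + 0.118·0.8530) = 0.10731/0.20796 = 0.5160.
Update on result 2 ('positive'): P(H) ← 0.73·0.5160 / (0.73·0.5160 + 0.118·0.4840) = 0.37668/0.43379 = 0.8683.
Update on result 3 ('negative'): P(H) ← 0.27·0.8683 / (0.27·0.8683 + 0.882·0.1317) = 0.23445/0.35057 = 0.6688.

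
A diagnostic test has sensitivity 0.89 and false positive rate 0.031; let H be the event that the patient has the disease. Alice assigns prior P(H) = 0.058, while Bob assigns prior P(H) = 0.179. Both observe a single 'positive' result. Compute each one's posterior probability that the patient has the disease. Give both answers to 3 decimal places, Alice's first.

P('+'|H) = 0.89, P('+'|¬H) = 0.031.
Alice: numerator 0.89·0.058 = 0.051620; evidence = 0.051620+0.031·0.942 = 0.080822; posterior = 0.639.
Bob: numerator 0.89·0.179 = 0.15931; evidence = 0.15931+0.031·0.821 = 0.18476; posterior = 0.862.

Alice: 0.639; Bob: 0.862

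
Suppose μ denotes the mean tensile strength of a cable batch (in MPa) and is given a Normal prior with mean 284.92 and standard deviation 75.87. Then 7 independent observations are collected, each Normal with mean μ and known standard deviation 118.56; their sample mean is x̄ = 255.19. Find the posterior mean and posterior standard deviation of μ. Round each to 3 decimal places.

Prior precision 1/τ₀² = 1/75.87² = 0.00017372; data precision n/σ² = 7/118.56² = 0.00049799.
Posterior precision = 0.00017372 + 0.00049799 = 0.00067172, giving posterior SD = 1/√0.00067172 = 38.584.
Posterior mean = (0.00017372·284.92 + 0.00049799·255.19) / 0.00067172 = 262.879.

Posterior mean ≈ 262.879; posterior SD ≈ 38.584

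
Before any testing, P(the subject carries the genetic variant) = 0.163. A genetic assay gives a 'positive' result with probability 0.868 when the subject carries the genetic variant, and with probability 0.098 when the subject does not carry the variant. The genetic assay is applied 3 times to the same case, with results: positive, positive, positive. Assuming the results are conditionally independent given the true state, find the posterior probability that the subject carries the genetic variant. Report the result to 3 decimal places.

Let H be the event that the subject carries the genetic variant; start with P(H) = 0.163. P('positive'|H) = 0.868, P('positive'|¬H) = 0.098.
Update on result 1 ('positive'): P(H) ← 0.868·0.1630 / (0.868·0.1630 + 0.098·0.8370) = 0.14148/0.22351 = 0.6330.
Update on result 2 ('positive'): P(H) ← 0.868·0.6330 / (0.868·0.6330 + 0.098·0.3670) = 0.54945/0.58542 = 0.9386.
Update on result 3 ('positive'): P(H) ← 0.868·0.9386 / (0.868·0.9386 + 0.098·0.0614) = 0.81467/0.82070 = 0.9927.

Posterior P(H) ≈ 0.993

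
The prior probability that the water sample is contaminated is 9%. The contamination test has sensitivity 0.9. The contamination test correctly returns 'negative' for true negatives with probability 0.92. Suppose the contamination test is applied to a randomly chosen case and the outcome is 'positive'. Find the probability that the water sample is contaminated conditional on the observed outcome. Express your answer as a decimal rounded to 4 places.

Write H for 'the water sample is contaminated'. Prior odds H:¬H = 0.09/0.91 = 0.098901. For the 'positive' outcome, the likelihood ratio is 0.9/0.08 = 11.250.
Posterior odds = 0.098901 × 11.250 = 1.1126, so P(H|E) = 1.1126/(1+1.1126) = 0.5267.

P(H | E) ≈ 0.5267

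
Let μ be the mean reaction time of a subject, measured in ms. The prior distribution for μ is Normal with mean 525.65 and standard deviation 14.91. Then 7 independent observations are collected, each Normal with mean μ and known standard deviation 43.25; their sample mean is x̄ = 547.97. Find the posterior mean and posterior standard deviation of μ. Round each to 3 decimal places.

Prior precision 1/τ₀² = 1/14.91² = 0.00449826; data precision n/σ² = 7/43.25² = 0.00374219.
Posterior precision = 0.00449826 + 0.00374219 = 0.00824045, giving posterior SD = 1/√0.00824045 = 11.016.
Posterior mean = (0.00449826·525.65 + 0.00374219·547.97) / 0.00824045 = 535.786.

Posterior mean ≈ 535.786; posterior SD ≈ 11.016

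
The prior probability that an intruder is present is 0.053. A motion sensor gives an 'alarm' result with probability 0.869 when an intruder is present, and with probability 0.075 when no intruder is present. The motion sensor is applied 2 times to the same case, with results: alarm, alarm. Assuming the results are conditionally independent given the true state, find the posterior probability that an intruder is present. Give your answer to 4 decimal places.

Posterior P(H) ≈ 0.8825

Let H be the event that an intruder is present; start with P(H) = 0.053. P('alarm'|H) = 0.869, P('alarm'|¬H) = 0.075.
Update on result 1 ('alarm'): P(H) ← 0.869·0.0530 / (0.869·0.0530 + 0.075·0.9470) = 0.046057/0.11708 = 0.3934.
Update on result 2 ('alarm'): P(H) ← 0.869·0.3934 / (0.869·0.3934 + 0.075·0.6066) = 0.34184/0.38734 = 0.8825.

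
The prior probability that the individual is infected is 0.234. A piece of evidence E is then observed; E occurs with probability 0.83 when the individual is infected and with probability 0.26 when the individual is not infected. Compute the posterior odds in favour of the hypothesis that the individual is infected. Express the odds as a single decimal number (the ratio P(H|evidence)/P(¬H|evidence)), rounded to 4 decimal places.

Posterior odds ≈ 0.9752

Prior odds = 0.234/(1−0.234) = 0.30548.
Likelihood ratio for E = 0.83/0.26 = 3.1923.
Posterior odds = prior odds × LR = 0.97520.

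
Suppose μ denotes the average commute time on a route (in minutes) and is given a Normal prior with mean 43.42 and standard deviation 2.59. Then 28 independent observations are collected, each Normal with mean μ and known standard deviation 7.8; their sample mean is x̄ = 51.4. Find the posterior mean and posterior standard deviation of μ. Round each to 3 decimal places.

Prior precision 1/τ₀² = 1/2.59² = 0.149074; data precision n/σ² = 28/7.8² = 0.460224.
Posterior precision = 0.149074 + 0.460224 = 0.609297, giving posterior SD = 1/√0.609297 = 1.281.
Posterior mean = (0.149074·43.42 + 0.460224·51.4) / 0.609297 = 49.448.

Posterior mean ≈ 49.448; posterior SD ≈ 1.281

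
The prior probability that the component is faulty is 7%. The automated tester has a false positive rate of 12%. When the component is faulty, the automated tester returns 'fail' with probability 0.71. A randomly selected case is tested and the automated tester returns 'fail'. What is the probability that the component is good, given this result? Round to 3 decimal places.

Write H for 'the component is faulty'. Prior odds H:¬H = 0.07/0.93 = 0.075269. For the 'fail' outcome, the likelihood ratio is 0.71/0.12 = 5.9167.
Posterior odds = 0.075269 × 5.9167 = 0.44534, so P(H|E) = 0.44534/(1+0.44534) = 0.308. Then P(¬H|E) = 1 − 0.308 = 0.692.

P(¬H | E) ≈ 0.692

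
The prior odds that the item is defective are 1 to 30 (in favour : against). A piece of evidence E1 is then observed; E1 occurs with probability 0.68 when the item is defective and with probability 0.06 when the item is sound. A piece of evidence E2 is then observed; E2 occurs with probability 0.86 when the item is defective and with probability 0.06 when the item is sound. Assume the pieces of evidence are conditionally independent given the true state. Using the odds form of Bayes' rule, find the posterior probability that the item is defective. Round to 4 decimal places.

Posterior probability ≈ 0.8441

Prior odds = 1/30 = 0.033333. In log-odds, ln(0.033333) = -3.4012.
Add log likelihood ratios: ln(11.333) + ln(14.333) = 5.0903.
Posterior log-odds = 1.6891, so posterior odds = exp(1.6891) = 5.4148. Converting, P(H|E) = 5.4148/6.4148 = 0.8441.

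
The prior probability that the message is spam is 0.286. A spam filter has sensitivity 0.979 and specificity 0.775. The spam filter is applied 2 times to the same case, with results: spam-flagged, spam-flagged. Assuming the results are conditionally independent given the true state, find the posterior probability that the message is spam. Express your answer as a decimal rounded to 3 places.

Posterior P(H) ≈ 0.883

With H the event that the message is spam, the joint likelihood of the observed sequence is P(data|H) = 0.979·0.979 = 0.95844 and P(data|¬H) = 0.225·0.225 = 0.050625.
Bayes: P(H|data) = 0.286·0.95844 / (0.286·0.95844 + 0.714·0.050625) = 0.27411/0.31026 = 0.8835.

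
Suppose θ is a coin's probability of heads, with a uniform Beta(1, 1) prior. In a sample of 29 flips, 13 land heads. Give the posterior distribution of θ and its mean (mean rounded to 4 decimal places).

Posterior: Beta(14, 17); mean ≈ 0.4516

The binomial likelihood is conjugate to the Beta prior: with 13 successes and 16 failures, the posterior is Beta(1+13, 1+16) = Beta(14, 17).
E[θ | data] = 14/(14+17) = 0.4516.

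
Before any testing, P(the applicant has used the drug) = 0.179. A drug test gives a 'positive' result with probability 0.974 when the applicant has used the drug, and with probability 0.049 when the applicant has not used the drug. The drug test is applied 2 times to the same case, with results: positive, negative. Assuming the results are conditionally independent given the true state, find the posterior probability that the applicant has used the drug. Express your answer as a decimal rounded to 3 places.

Let H be the event that the applicant has used the drug; start with P(H) = 0.179. P('positive'|H) = 0.974, P('positive'|¬H) = 0.049.
Update on result 1 ('positive'): P(H) ← 0.974·0.1790 / (0.974·0.1790 + 0.049·0.8210) = 0.17435/0.21458 = 0.8125.
Update on result 2 ('negative'): P(H) ← 0.026·0.8125 / (0.026·0.8125 + 0.951·0.1875) = 0.021125/0.19942 = 0.1059.

Posterior P(H) ≈ 0.106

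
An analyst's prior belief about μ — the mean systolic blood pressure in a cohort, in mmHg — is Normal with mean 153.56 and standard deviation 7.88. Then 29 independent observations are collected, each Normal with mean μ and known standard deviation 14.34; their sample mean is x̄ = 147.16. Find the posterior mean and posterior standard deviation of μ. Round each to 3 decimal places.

Posterior mean ≈ 147.816; posterior SD ≈ 2.523

Prior precision 1/τ₀² = 1/7.88² = 0.0161045; data precision n/σ² = 29/14.34² = 0.141026.
Posterior precision = 0.0161045 + 0.141026 = 0.157131, giving posterior SD = 1/√0.157131 = 2.523.
Posterior mean = (0.0161045·153.56 + 0.141026·147.16) / 0.157131 = 147.816.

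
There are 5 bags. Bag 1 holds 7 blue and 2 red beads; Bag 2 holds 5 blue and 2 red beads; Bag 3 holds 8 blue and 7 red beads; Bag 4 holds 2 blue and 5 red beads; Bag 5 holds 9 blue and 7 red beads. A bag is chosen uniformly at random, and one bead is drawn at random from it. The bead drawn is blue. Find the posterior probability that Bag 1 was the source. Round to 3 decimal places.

Posterior probability ≈ 0.271

P(blue|Bag 1) = 0.7778; P(blue|Bag 2) = 0.7143; P(blue|Bag 3) = 0.5333; P(blue|Bag 4) = 0.2857; P(blue|Bag 5) = 0.5625.
Prior × likelihood for each source: 0.2·0.7778=0.1556, 0.2·0.7143=0.1429, 0.2·0.5333=0.1067, 0.2·0.2857=0.05714, 0.2·0.5625=0.1125. Summing gives P(blue) = 0.57472.
P(Bag 1 | blue) = 0.1556 / 0.57472 = 0.271.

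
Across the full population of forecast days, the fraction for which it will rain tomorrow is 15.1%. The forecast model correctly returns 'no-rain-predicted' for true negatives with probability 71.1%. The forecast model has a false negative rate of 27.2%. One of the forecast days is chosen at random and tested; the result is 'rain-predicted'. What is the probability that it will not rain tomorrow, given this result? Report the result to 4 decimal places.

Write H for 'it will rain tomorrow'. Prior odds H:¬H = 0.151/0.849 = 0.17786. For the 'rain-predicted' outcome, the likelihood ratio is 0.728/0.289 = 2.5190.
Posterior odds = 0.17786 × 2.5190 = 0.44803, so P(H|E) = 0.44803/(1+0.44803) = 0.3094. Then P(¬H|E) = 1 − 0.3094 = 0.6906.

P(¬H | E) ≈ 0.6906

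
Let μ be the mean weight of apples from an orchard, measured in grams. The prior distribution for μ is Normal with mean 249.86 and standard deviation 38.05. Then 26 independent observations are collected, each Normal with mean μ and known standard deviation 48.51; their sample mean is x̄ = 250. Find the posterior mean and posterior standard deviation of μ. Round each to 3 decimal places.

Prior precision 1/τ₀² = 1/38.05² = 0.00069070; data precision n/σ² = 26/48.51² = 0.0110487.
Posterior precision = 0.00069070 + 0.0110487 = 0.0117394, giving posterior SD = 1/√0.0117394 = 9.229.
Posterior mean = (0.00069070·249.86 + 0.0110487·250) / 0.0117394 = 249.992.

Posterior mean ≈ 249.992; posterior SD ≈ 9.229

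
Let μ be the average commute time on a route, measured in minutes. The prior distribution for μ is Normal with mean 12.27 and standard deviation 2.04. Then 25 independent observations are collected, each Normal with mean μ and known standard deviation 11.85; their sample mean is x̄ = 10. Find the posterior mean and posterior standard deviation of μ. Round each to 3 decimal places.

Prior precision 1/τ₀² = 1/2.04² = 0.240292; data precision n/σ² = 25/11.85² = 0.178034.
Posterior precision = 0.240292 + 0.178034 = 0.418326, giving posterior SD = 1/√0.418326 = 1.546.
Posterior mean = (0.240292·12.27 + 0.178034·10) / 0.418326 = 11.304.

Posterior mean ≈ 11.304; posterior SD ≈ 1.546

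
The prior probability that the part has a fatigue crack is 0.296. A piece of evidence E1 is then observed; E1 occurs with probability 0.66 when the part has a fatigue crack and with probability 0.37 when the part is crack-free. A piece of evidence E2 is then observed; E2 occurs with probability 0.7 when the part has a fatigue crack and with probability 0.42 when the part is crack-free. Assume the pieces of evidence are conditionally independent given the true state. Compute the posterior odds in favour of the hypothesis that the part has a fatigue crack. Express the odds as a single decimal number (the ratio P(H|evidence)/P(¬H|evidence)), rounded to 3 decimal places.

Posterior odds ≈ 1.250

Prior odds = 0.296/(1−0.296) = 0.42045.
Likelihood ratio for E1 = 0.66/0.37 = 1.7838.
Likelihood ratio for E2 = 0.7/0.42 = 1.6667.
Posterior odds = prior odds × LR₁ × LR₂ = 1.2500.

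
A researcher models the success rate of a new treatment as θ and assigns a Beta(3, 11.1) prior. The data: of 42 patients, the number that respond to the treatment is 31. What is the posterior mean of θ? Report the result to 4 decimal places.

Posterior mean ≈ 0.6061

The binomial likelihood is conjugate to the Beta prior: with 31 successes and 11 failures, the posterior is Beta(3+31, 11.1+11) = Beta(34, 22.1).
Posterior mean = α/(α+β) = 34/56.1 = 0.6061.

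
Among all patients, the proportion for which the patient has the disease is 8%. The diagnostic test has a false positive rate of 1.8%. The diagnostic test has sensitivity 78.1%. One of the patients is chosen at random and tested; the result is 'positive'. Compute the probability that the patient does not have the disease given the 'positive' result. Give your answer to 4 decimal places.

P(¬H | E) ≈ 0.2095

Write H for 'the patient has the disease'. Prior odds H:¬H = 0.08/0.92 = 0.086957. For the 'positive' outcome, the likelihood ratio is 0.781/0.018 = 43.389.
Posterior odds = 0.086957 × 43.389 = 3.7729, so P(H|E) = 3.7729/(1+3.7729) = 0.7905. Then P(¬H|E) = 1 − 0.7905 = 0.2095.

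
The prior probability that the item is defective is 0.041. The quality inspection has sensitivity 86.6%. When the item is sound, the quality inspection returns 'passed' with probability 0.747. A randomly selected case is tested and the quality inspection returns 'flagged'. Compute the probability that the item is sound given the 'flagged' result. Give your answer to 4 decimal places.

P(¬H | E) ≈ 0.8723

Let H be the event that the item is defective. P(H) = 0.041, so P(¬H) = 0.959. With E the 'flagged' result, P(E|H) = 0.866 and P(E|¬H) = 0.253.
P(E) = 0.866·0.041 + 0.253·0.959 = 0.035506 + 0.24263 = 0.27813.
By Bayes' theorem, P(H|E) = 0.035506 / 0.27813 = 0.1277. Hence P(¬H|E) = 1 − 0.1277 = 0.8723.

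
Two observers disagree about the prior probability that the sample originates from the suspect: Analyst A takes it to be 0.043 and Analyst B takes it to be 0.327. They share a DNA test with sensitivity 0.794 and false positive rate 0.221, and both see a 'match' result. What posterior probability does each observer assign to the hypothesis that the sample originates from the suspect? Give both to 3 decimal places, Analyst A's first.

P('+'|H) = 0.794, P('+'|¬H) = 0.221.
Analyst A: numerator 0.794·0.043 = 0.034142; evidence = 0.034142+0.221·0.957 = 0.24564; posterior = 0.139.
Analyst B: numerator 0.794·0.327 = 0.25964; evidence = 0.25964+0.221·0.673 = 0.40837; posterior = 0.636.

Analyst A: 0.139; Analyst B: 0.636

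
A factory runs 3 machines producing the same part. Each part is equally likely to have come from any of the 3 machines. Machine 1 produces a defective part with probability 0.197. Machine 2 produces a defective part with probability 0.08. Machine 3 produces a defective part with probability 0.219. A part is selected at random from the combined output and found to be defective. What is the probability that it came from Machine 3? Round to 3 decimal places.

Posterior probability ≈ 0.442

P(defective|M1) = 0.197; P(defective|M2) = 0.08; P(defective|M3) = 0.219.
Prior × likelihood for each source: 0.333333·0.197=0.06567, 0.333333·0.08=0.02667, 0.333333·0.219=0.07300. Summing gives P(defective) = 0.16533.
P(Machine 3 | defective) = 0.07300 / 0.16533 = 0.442.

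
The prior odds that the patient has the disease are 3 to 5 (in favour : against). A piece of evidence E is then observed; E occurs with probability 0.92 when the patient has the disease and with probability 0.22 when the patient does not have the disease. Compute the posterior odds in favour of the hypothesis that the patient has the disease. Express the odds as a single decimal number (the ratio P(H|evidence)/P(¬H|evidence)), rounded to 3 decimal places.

Posterior odds ≈ 2.509

Prior odds = 3/5 = 0.60000.
Likelihood ratio for E = 0.92/0.22 = 4.1818.
Posterior odds = prior odds × LR = 2.5091.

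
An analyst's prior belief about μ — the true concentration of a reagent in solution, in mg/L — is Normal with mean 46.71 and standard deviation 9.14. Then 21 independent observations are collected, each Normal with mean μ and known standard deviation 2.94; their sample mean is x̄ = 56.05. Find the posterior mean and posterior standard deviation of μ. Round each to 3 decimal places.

Prior precision 1/τ₀² = 1/9.14² = 0.0119704; data precision n/σ² = 21/2.94² = 2.42954.
Posterior precision = 0.0119704 + 2.42954 = 2.44151, giving posterior SD = 1/√2.44151 = 0.640.
Posterior mean = (0.0119704·46.71 + 2.42954·56.05) / 2.44151 = 56.004.

Posterior mean ≈ 56.004; posterior SD ≈ 0.640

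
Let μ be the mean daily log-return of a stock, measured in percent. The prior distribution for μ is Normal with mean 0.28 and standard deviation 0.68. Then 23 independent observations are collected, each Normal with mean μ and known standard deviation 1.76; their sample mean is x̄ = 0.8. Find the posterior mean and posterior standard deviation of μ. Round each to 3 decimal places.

Posterior mean ≈ 0.683; posterior SD ≈ 0.323

Prior precision 1/τ₀² = 1/0.68² = 2.16263; data precision n/σ² = 23/1.76² = 7.42510.
Posterior precision = 2.16263 + 7.42510 = 9.58773, giving posterior SD = 1/√9.58773 = 0.323.
Posterior mean = (2.16263·0.28 + 7.42510·0.8) / 9.58773 = 0.683.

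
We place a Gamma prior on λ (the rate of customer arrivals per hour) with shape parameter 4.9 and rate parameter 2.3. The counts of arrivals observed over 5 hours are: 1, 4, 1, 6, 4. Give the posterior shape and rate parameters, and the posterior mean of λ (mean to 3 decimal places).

Total count ∑xᵢ = 16 over n = 5 hours.
Gamma is conjugate to the Poisson likelihood: posterior is Gamma(shape = 4.9+16 = 20.9, rate = 2.3+5 = 7.3).
Posterior mean = shape/rate = 20.9/7.3 = 2.863.

Posterior: Gamma(shape=20.9, rate=7.3); mean ≈ 2.863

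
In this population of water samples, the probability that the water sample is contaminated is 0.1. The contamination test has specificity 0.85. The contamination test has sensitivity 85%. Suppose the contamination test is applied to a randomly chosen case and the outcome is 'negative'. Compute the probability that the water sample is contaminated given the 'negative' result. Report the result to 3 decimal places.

Write H for 'the water sample is contaminated'. Prior odds H:¬H = 0.1/0.9 = 0.11111. For the 'negative' outcome, the likelihood ratio is 0.15/0.85 = 0.17647.
Posterior odds = 0.11111 × 0.17647 = 0.019608, so P(H|E) = 0.019608/(1+0.019608) = 0.019.

P(H | E) ≈ 0.019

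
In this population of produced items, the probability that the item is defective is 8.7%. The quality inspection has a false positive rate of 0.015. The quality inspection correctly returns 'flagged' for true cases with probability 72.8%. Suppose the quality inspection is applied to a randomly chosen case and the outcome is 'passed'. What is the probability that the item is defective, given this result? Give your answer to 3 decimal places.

P(H | E) ≈ 0.026

Let H be the event that the item is defective. P(H) = 0.087, so P(¬H) = 0.913. With E the 'passed' result, P(E|H) = 0.272 and P(E|¬H) = 0.985.
P(E) = 0.272·0.087 + 0.985·0.913 = 0.023664 + 0.89931 = 0.92297.
By Bayes' theorem, P(H|E) = 0.023664 / 0.92297 = 0.026.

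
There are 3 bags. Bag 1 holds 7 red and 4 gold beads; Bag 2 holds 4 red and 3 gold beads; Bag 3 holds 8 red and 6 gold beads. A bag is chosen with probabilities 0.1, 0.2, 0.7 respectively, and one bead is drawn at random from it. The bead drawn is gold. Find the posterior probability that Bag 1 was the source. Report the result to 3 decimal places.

Posterior probability ≈ 0.086

P(gold|Bag 1) = 0.3636; P(gold|Bag 2) = 0.4286; P(gold|Bag 3) = 0.4286.
Prior × likelihood for each source: 0.1·0.3636=0.03636, 0.2·0.4286=0.08571, 0.7·0.4286=0.3000. Summing gives P(gold) = 0.42208.
P(Bag 1 | gold) = 0.03636 / 0.42208 = 0.086.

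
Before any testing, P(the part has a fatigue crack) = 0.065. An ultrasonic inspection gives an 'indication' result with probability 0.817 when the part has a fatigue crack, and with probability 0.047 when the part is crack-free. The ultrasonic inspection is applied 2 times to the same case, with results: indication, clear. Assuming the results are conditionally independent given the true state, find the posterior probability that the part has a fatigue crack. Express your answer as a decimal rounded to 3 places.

With H the event that the part has a fatigue crack, the joint likelihood of the observed sequence is P(data|H) = 0.817·0.183 = 0.14951 and P(data|¬H) = 0.047·0.953 = 0.044791.
Bayes: P(H|data) = 0.065·0.14951 / (0.065·0.14951 + 0.935·0.044791) = 0.0097182/0.051598 = 0.1883.

Posterior P(H) ≈ 0.188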